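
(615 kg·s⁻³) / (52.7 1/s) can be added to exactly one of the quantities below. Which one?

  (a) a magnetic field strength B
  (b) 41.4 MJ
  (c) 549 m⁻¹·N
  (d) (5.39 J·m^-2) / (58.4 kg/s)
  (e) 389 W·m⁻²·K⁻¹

(c)

Reference: [kg·s⁻³] / [s⁻¹] = kg·s⁻².
Each option:
  (a) [magnetic field strength B] = kg·s⁻²·A⁻¹
  (b) J = N·m = kg·m²·s⁻²
  (c) N·m⁻¹ = kg·m·s⁻²·m⁻¹ = kg·s⁻²  ← same
  (d) [kg·s⁻²] / [kg·s⁻¹] = s⁻¹
  (e) W·m⁻²·K⁻¹ = J·s⁻¹·m⁻²·K⁻¹ = kg·s⁻³·K⁻¹
Only (c) matches kg·s⁻².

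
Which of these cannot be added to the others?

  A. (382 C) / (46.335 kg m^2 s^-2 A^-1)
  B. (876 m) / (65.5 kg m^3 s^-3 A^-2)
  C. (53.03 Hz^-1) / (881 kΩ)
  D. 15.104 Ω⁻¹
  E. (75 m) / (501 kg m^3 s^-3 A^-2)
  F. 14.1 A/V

In SI base units:
  A. [s·A] / [kg·m²·s⁻²·A⁻¹] = kg⁻¹·m⁻²·s³·A²
  B. [m] / [kg·m³·s⁻³·A⁻²] = kg⁻¹·m⁻²·s³·A²
  C. [s] / [kg·m²·s⁻³·A⁻²] = kg⁻¹·m⁻²·s⁴·A²
  D. Ω⁻¹ = (V·A⁻¹)⁻¹ = kg⁻¹·m⁻²·s³·A²
  E. [m] / [kg·m³·s⁻³·A⁻²] = kg⁻¹·m⁻²·s³·A²
  F. A·V⁻¹ = A·(J·C⁻¹)⁻¹ = kg⁻¹·m⁻²·s³·A²
All reduce to kg⁻¹·m⁻²·s³·A² except C., which is kg⁻¹·m⁻²·s⁴·A².

C.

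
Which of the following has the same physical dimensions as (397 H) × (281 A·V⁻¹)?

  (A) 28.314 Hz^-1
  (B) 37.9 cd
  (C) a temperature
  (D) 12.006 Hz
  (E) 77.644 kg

Reference: [kg·m²·s⁻²·A⁻²] · [kg⁻¹·m⁻²·s³·A²] = s.
Each option:
  (A) Hz⁻¹ = (s⁻¹)⁻¹ = s  ← same
  (B) cd
  (C) [temperature] = K
  (D) Hz = s⁻¹
  (E) kg
Only (A) matches s.

(A)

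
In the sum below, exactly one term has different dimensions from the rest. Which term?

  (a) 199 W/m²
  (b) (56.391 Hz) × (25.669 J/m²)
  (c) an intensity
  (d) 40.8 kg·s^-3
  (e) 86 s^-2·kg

(e)

Work out the base dimensions of each:
  (a) W·m⁻² = J·s⁻¹·m⁻² = kg·s⁻³
  (b) [s⁻¹] · [kg·s⁻²] = kg·s⁻³
  (c) [intensity] = kg·s⁻³
  (d) kg·s⁻³
  (e) kg·s⁻²
All reduce to kg·s⁻³ except (e), which is kg·s⁻².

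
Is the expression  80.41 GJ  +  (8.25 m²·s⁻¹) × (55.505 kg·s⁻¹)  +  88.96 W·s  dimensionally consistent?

Yes

Dimensions:
  80.41 GJ:  J = N·m = kg·m²·s⁻²
  (8.25 m²·s⁻¹) × (55.505 kg·s⁻¹):  [m²·s⁻¹] · [kg·s⁻¹] = kg·m²·s⁻²
  88.96 W·s:  W·s = J·s⁻¹·s = kg·m²·s⁻²
Every term reduces to kg·m²·s⁻².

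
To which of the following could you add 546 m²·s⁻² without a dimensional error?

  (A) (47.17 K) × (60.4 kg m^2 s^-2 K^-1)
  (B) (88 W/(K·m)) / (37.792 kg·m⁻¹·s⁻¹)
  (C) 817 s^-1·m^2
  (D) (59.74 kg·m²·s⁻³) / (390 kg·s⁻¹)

(D)

Reference: m²·s⁻².
Each option:
  (A) [K] · [kg·m²·s⁻²·K⁻¹] = kg·m²·s⁻²
  (B) [kg·m·s⁻³·K⁻¹] / [kg·m⁻¹·s⁻¹] = m²·s⁻²·K⁻¹
  (C) m²·s⁻¹
  (D) [kg·m²·s⁻³] / [kg·s⁻¹] = m²·s⁻²  ← same
Only (D) matches m²·s⁻².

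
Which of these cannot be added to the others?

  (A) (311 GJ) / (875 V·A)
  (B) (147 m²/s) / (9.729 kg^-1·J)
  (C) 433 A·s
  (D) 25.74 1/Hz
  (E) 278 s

(C)

In SI base units:
  (A) [kg·m²·s⁻²] / [kg·m²·s⁻³] = s
  (B) [m²·s⁻¹] / [m²·s⁻²] = s
  (C) A·s = s·A
  (D) Hz⁻¹ = (s⁻¹)⁻¹ = s
  (E) s
All reduce to s except (C), which is s·A.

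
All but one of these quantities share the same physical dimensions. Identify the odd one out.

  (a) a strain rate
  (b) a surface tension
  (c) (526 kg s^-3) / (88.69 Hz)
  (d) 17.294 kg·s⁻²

In SI base units:
  (a) [strain rate] = s⁻¹
  (b) [surface tension] = kg·s⁻²
  (c) [kg·s⁻³] / [s⁻¹] = kg·s⁻²
  (d) kg·s⁻²
All reduce to kg·s⁻² except (a), which is s⁻¹.

(a)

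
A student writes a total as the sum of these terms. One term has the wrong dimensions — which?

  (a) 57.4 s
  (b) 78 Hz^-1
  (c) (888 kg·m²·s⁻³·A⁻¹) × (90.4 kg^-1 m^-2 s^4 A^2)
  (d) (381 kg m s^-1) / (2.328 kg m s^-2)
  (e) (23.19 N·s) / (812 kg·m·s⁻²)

Dimensions:
  (a) s
  (b) Hz⁻¹ = (s⁻¹)⁻¹ = s
  (c) [kg·m²·s⁻³·A⁻¹] · [kg⁻¹·m⁻²·s⁴·A²] = s·A
  (d) [kg·m·s⁻¹] / [kg·m·s⁻²] = s
  (e) [kg·m·s⁻¹] / [kg·m·s⁻²] = s
All reduce to s except (c), which is s·A.

(c)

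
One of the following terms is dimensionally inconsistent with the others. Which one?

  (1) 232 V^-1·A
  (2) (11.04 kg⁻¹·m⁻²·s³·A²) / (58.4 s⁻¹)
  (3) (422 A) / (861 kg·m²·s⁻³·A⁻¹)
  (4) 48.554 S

Work out the base dimensions of each:
  (1) A·V⁻¹ = A·(J·C⁻¹)⁻¹ = kg⁻¹·m⁻²·s³·A²
  (2) [kg⁻¹·m⁻²·s³·A²] / [s⁻¹] = kg⁻¹·m⁻²·s⁴·A²
  (3) [A] / [kg·m²·s⁻³·A⁻¹] = kg⁻¹·m⁻²·s³·A²
  (4) S = Ω⁻¹ = kg⁻¹·m⁻²·s³·A²
All reduce to kg⁻¹·m⁻²·s³·A² except (2), which is kg⁻¹·m⁻²·s⁴·A².

(2)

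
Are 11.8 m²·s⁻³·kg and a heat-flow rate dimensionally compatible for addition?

Yes

Dimensions:
  11.8 m²·s⁻³·kg:  kg·m²·s⁻³
  a heat-flow rate:  [heat-flow rate] = kg·m²·s⁻³
Both are kg·m²·s⁻³, so they have the same dimensions and can be added.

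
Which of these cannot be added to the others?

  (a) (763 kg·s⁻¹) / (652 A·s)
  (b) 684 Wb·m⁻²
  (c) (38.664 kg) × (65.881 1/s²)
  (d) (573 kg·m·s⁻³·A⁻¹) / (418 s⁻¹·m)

Expand each in SI base units:
  (a) [kg·s⁻¹] / [s·A] = kg·s⁻²·A⁻¹
  (b) Wb·m⁻² = V·s·m⁻² = kg·s⁻²·A⁻¹
  (c) [kg] · [s⁻²] = kg·s⁻²
  (d) [kg·m·s⁻³·A⁻¹] / [m·s⁻¹] = kg·s⁻²·A⁻¹
All reduce to kg·s⁻²·A⁻¹ except (c), which is kg·s⁻².

(c)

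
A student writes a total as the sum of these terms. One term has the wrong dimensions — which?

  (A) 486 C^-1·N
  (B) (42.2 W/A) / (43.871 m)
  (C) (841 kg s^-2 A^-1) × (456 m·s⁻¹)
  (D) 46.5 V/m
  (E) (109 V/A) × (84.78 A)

(E)

Dimensions:
  (A) N·C⁻¹ = kg·m·s⁻²·(s·A)⁻¹ = kg·m·s⁻³·A⁻¹
  (B) [kg·m²·s⁻³·A⁻¹] / [m] = kg·m·s⁻³·A⁻¹
  (C) [kg·s⁻²·A⁻¹] · [m·s⁻¹] = kg·m·s⁻³·A⁻¹
  (D) V·m⁻¹ = J·C⁻¹·m⁻¹ = kg·m·s⁻³·A⁻¹
  (E) [kg·m²·s⁻³·A⁻²] · [A] = kg·m²·s⁻³·A⁻¹
All reduce to kg·m·s⁻³·A⁻¹ except (E), which is kg·m²·s⁻³·A⁻¹.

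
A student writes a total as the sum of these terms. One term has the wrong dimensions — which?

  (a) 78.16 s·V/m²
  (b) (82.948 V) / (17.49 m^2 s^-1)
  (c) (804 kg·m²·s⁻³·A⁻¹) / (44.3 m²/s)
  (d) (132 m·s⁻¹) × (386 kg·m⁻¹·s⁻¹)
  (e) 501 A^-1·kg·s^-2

(d)

Expand each in SI base units:
  (a) V·s·m⁻² = J·C⁻¹·s·m⁻² = kg·s⁻²·A⁻¹
  (b) [kg·m²·s⁻³·A⁻¹] / [m²·s⁻¹] = kg·s⁻²·A⁻¹
  (c) [kg·m²·s⁻³·A⁻¹] / [m²·s⁻¹] = kg·s⁻²·A⁻¹
  (d) [m·s⁻¹] · [kg·m⁻¹·s⁻¹] = kg·s⁻²
  (e) kg·s⁻²·A⁻¹
All reduce to kg·s⁻²·A⁻¹ except (d), which is kg·s⁻².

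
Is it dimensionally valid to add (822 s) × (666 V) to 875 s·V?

Reduce each to base SI dimensions:
  (822 s) × (666 V):  [s] · [kg·m²·s⁻³·A⁻¹] = kg·m²·s⁻²·A⁻¹
  875 s·V:  V·s = J·C⁻¹·s = kg·m²·s⁻²·A⁻¹
Both are kg·m²·s⁻²·A⁻¹, so they have the same dimensions and can be added.

Yes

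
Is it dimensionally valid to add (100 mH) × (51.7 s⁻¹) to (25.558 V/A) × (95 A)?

No

In SI base units:
  (100 mH) × (51.7 s⁻¹):  [kg·m²·s⁻²·A⁻²] · [s⁻¹] = kg·m²·s⁻³·A⁻²
  (25.558 V/A) × (95 A):  [kg·m²·s⁻³·A⁻²] · [A] = kg·m²·s⁻³·A⁻¹
kg·m²·s⁻³·A⁻² ≠ kg·m²·s⁻³·A⁻¹, so they cannot be added.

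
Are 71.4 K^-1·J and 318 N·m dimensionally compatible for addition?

Reduce each to base SI dimensions:
  71.4 K^-1·J:  J·K⁻¹ = N·m·K⁻¹ = kg·m²·s⁻²·K⁻¹
  318 N·m:  N·m = kg·m·s⁻²·m = kg·m²·s⁻²
kg·m²·s⁻²·K⁻¹ ≠ kg·m²·s⁻², so they cannot be added.

No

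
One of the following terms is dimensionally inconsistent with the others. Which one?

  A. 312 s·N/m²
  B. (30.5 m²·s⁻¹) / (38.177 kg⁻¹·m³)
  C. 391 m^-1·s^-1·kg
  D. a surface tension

In SI base units:
  A. N·s·m⁻² = kg·m·s⁻²·s·m⁻² = kg·m⁻¹·s⁻¹
  B. [m²·s⁻¹] / [kg⁻¹·m³] = kg·m⁻¹·s⁻¹
  C. kg·m⁻¹·s⁻¹
  D. [surface tension] = kg·s⁻²
All reduce to kg·m⁻¹·s⁻¹ except D., which is kg·s⁻².

D.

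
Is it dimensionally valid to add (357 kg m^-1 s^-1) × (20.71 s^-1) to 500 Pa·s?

In SI base units:
  (357 kg m^-1 s^-1) × (20.71 s^-1):  [kg·m⁻¹·s⁻¹] · [s⁻¹] = kg·m⁻¹·s⁻²
  500 Pa·s:  Pa·s = N·m⁻²·s = kg·m⁻¹·s⁻¹
kg·m⁻¹·s⁻² ≠ kg·m⁻¹·s⁻¹, so they cannot be added.

No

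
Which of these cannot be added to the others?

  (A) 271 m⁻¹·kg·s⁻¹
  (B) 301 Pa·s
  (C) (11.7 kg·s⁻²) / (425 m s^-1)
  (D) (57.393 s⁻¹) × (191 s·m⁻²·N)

(D)

Expand each in SI base units:
  (A) kg·m⁻¹·s⁻¹
  (B) Pa·s = N·m⁻²·s = kg·m⁻¹·s⁻¹
  (C) [kg·s⁻²] / [m·s⁻¹] = kg·m⁻¹·s⁻¹
  (D) [s⁻¹] · [kg·m⁻¹·s⁻¹] = kg·m⁻¹·s⁻²
All reduce to kg·m⁻¹·s⁻¹ except (D), which is kg·m⁻¹·s⁻².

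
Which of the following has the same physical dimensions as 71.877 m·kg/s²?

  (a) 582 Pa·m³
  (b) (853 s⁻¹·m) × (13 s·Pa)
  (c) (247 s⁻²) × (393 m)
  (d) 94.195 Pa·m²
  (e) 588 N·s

(d)

Reference: kg·m·s⁻².
Each option:
  (a) Pa·m³ = N·m⁻²·m³ = kg·m²·s⁻²
  (b) [m·s⁻¹] · [kg·m⁻¹·s⁻¹] = kg·s⁻²
  (c) [s⁻²] · [m] = m·s⁻²
  (d) Pa·m² = N·m⁻²·m² = kg·m·s⁻²  ← same
  (e) N·s = kg·m·s⁻²·s = kg·m·s⁻¹
Only (d) matches kg·m·s⁻².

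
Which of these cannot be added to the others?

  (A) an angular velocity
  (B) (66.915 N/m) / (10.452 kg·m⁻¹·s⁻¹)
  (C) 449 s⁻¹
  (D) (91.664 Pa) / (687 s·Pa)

(B)

Reduce each to base SI dimensions:
  (A) [angular velocity] = s⁻¹
  (B) [kg·s⁻²] / [kg·m⁻¹·s⁻¹] = m·s⁻¹
  (C) s⁻¹
  (D) [kg·m⁻¹·s⁻²] / [kg·m⁻¹·s⁻¹] = s⁻¹
All reduce to s⁻¹ except (B), which is m·s⁻¹.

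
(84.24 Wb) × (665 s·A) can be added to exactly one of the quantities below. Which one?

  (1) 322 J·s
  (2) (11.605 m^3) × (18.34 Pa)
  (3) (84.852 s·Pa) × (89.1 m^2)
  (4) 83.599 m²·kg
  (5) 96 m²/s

(1)

Reference: [kg·m²·s⁻²·A⁻¹] · [s·A] = kg·m²·s⁻¹.
Each option:
  (1) J·s = N·m·s = kg·m²·s⁻¹  ← same
  (2) [m³] · [kg·m⁻¹·s⁻²] = kg·m²·s⁻²
  (3) [kg·m⁻¹·s⁻¹] · [m²] = kg·m·s⁻¹
  (4) kg·m²
  (5) m²·s⁻¹
Only (1) matches kg·m²·s⁻¹.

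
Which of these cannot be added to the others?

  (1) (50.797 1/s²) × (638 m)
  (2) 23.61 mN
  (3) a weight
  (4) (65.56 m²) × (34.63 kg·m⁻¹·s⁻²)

(1)

Expand each in SI base units:
  (1) [s⁻²] · [m] = m·s⁻²
  (2) N = kg·m·s⁻²
  (3) [weight] = kg·m·s⁻²
  (4) [m²] · [kg·m⁻¹·s⁻²] = kg·m·s⁻²
All reduce to kg·m·s⁻² except (1), which is m·s⁻².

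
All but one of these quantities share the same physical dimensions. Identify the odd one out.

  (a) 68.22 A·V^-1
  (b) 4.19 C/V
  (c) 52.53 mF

(a)

In SI base units:
  (a) A·V⁻¹ = A·(J·C⁻¹)⁻¹ = kg⁻¹·m⁻²·s³·A²
  (b) C·V⁻¹ = s·A·(J·C⁻¹)⁻¹ = kg⁻¹·m⁻²·s⁴·A²
  (c) F = C·V⁻¹ = kg⁻¹·m⁻²·s⁴·A²
All reduce to kg⁻¹·m⁻²·s⁴·A² except (a), which is kg⁻¹·m⁻²·s³·A².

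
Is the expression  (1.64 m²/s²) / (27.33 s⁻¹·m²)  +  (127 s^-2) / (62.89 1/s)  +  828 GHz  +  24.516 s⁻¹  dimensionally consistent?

Dimensions:
  (1.64 m²/s²) / (27.33 s⁻¹·m²):  [m²·s⁻²] / [m²·s⁻¹] = s⁻¹
  (127 s^-2) / (62.89 1/s):  [s⁻²] / [s⁻¹] = s⁻¹
  828 GHz:  Hz = s⁻¹
  24.516 s⁻¹:  s⁻¹
Every term reduces to s⁻¹.

Yes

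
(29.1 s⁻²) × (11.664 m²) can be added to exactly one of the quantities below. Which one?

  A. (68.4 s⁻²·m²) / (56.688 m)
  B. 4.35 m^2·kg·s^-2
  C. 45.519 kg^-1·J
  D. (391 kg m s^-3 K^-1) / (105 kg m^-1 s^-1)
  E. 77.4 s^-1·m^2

Reference: [s⁻²] · [m²] = m²·s⁻².
Each option:
  A. [m²·s⁻²] / [m] = m·s⁻²
  B. kg·m²·s⁻²
  C. J·kg⁻¹ = N·m·kg⁻¹ = m²·s⁻²  ← same
  D. [kg·m·s⁻³·K⁻¹] / [kg·m⁻¹·s⁻¹] = m²·s⁻²·K⁻¹
  E. m²·s⁻¹
Only C. matches m²·s⁻².

C.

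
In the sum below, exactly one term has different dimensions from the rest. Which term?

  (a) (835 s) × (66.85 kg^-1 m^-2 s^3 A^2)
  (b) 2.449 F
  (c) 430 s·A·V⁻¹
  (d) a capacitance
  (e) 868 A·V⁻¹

(e)

Expand each in SI base units:
  (a) [s] · [kg⁻¹·m⁻²·s³·A²] = kg⁻¹·m⁻²·s⁴·A²
  (b) F = C·V⁻¹ = kg⁻¹·m⁻²·s⁴·A²
  (c) A·s·V⁻¹ = A·s·(J·C⁻¹)⁻¹ = kg⁻¹·m⁻²·s⁴·A²
  (d) [capacitance] = kg⁻¹·m⁻²·s⁴·A²
  (e) A·V⁻¹ = A·(J·C⁻¹)⁻¹ = kg⁻¹·m⁻²·s³·A²
All reduce to kg⁻¹·m⁻²·s⁴·A² except (e), which is kg⁻¹·m⁻²·s³·A².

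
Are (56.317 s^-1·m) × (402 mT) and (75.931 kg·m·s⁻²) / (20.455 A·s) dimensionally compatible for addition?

Reduce each to base SI dimensions:
  (56.317 s^-1·m) × (402 mT):  [m·s⁻¹] · [kg·s⁻²·A⁻¹] = kg·m·s⁻³·A⁻¹
  (75.931 kg·m·s⁻²) / (20.455 A·s):  [kg·m·s⁻²] / [s·A] = kg·m·s⁻³·A⁻¹
Both are kg·m·s⁻³·A⁻¹, so they have the same dimensions and can be added.

Yes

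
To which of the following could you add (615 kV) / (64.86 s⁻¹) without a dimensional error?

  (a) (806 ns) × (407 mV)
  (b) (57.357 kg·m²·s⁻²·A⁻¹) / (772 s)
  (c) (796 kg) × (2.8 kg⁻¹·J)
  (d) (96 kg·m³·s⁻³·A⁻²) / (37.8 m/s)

(a)

Reference: [kg·m²·s⁻³·A⁻¹] / [s⁻¹] = kg·m²·s⁻²·A⁻¹.
Each option:
  (a) [s] · [kg·m²·s⁻³·A⁻¹] = kg·m²·s⁻²·A⁻¹  ← same
  (b) [kg·m²·s⁻²·A⁻¹] / [s] = kg·m²·s⁻³·A⁻¹
  (c) [kg] · [m²·s⁻²] = kg·m²·s⁻²
  (d) [kg·m³·s⁻³·A⁻²] / [m·s⁻¹] = kg·m²·s⁻²·A⁻²
Only (a) matches kg·m²·s⁻²·A⁻¹.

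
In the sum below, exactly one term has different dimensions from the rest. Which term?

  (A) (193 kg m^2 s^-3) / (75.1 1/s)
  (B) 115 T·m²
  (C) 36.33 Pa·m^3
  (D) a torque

Work out the base dimensions of each:
  (A) [kg·m²·s⁻³] / [s⁻¹] = kg·m²·s⁻²
  (B) T·m² = Wb·m⁻²·m² = kg·m²·s⁻²·A⁻¹
  (C) Pa·m³ = N·m⁻²·m³ = kg·m²·s⁻²
  (D) [torque] = kg·m²·s⁻²
All reduce to kg·m²·s⁻² except (B), which is kg·m²·s⁻²·A⁻¹.

(B)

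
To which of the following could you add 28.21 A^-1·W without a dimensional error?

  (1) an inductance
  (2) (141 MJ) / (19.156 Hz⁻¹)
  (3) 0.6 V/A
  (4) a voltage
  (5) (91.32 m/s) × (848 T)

(4)

Reference: W·A⁻¹ = J·s⁻¹·A⁻¹ = kg·m²·s⁻³·A⁻¹.
Each option:
  (1) [inductance] = kg·m²·s⁻²·A⁻²
  (2) [kg·m²·s⁻²] / [s] = kg·m²·s⁻³
  (3) V·A⁻¹ = J·C⁻¹·A⁻¹ = kg·m²·s⁻³·A⁻²
  (4) [voltage] = kg·m²·s⁻³·A⁻¹  ← same
  (5) [m·s⁻¹] · [kg·s⁻²·A⁻¹] = kg·m·s⁻³·A⁻¹
Only (4) matches kg·m²·s⁻³·A⁻¹.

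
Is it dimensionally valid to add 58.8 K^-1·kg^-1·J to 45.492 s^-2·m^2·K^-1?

Yes

In SI base units:
  58.8 K^-1·kg^-1·J:  J·kg⁻¹·K⁻¹ = N·m·kg⁻¹·K⁻¹ = m²·s⁻²·K⁻¹
  45.492 s^-2·m^2·K^-1:  m²·s⁻²·K⁻¹
Both are m²·s⁻²·K⁻¹, so they have the same dimensions and can be added.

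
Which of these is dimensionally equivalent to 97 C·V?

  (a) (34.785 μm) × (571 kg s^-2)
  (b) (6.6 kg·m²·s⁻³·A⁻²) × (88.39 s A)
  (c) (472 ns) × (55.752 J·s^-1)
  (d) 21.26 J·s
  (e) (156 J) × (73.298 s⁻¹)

(c)

Reference: C·V = s·A·J·C⁻¹ = kg·m²·s⁻².
Each option:
  (a) [m] · [kg·s⁻²] = kg·m·s⁻²
  (b) [kg·m²·s⁻³·A⁻²] · [s·A] = kg·m²·s⁻²·A⁻¹
  (c) [s] · [kg·m²·s⁻³] = kg·m²·s⁻²  ← same
  (d) J·s = N·m·s = kg·m²·s⁻¹
  (e) [kg·m²·s⁻²] · [s⁻¹] = kg·m²·s⁻³
Only (c) matches kg·m²·s⁻².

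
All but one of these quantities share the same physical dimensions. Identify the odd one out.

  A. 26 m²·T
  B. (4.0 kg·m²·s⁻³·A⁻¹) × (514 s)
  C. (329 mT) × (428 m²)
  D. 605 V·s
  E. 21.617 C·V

E.

Dimensions:
  A. T·m² = Wb·m⁻²·m² = kg·m²·s⁻²·A⁻¹
  B. [kg·m²·s⁻³·A⁻¹] · [s] = kg·m²·s⁻²·A⁻¹
  C. [kg·s⁻²·A⁻¹] · [m²] = kg·m²·s⁻²·A⁻¹
  D. V·s = J·C⁻¹·s = kg·m²·s⁻²·A⁻¹
  E. C·V = s·A·J·C⁻¹ = kg·m²·s⁻²
All reduce to kg·m²·s⁻²·A⁻¹ except E., which is kg·m²·s⁻².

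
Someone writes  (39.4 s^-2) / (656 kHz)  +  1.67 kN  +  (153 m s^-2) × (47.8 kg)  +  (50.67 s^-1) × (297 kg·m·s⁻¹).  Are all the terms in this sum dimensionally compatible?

Dimensions:
  (39.4 s^-2) / (656 kHz):  [s⁻²] / [s⁻¹] = s⁻¹
  1.67 kN:  N = kg·m·s⁻²
  (153 m s^-2) × (47.8 kg):  [m·s⁻²] · [kg] = kg·m·s⁻²
  (50.67 s^-1) × (297 kg·m·s⁻¹):  [s⁻¹] · [kg·m·s⁻¹] = kg·m·s⁻²
The terms do not share a single dimension (kg·m·s⁻² vs s⁻¹).

No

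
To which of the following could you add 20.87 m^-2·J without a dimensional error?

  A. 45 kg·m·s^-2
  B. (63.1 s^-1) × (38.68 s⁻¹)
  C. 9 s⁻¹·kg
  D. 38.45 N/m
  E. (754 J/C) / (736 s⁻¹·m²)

D.

Reference: J·m⁻² = N·m·m⁻² = kg·s⁻².
Each option:
  A. kg·m·s⁻²
  B. [s⁻¹] · [s⁻¹] = s⁻²
  C. kg·s⁻¹
  D. N·m⁻¹ = kg·m·s⁻²·m⁻¹ = kg·s⁻²  ← same
  E. [kg·m²·s⁻³·A⁻¹] / [m²·s⁻¹] = kg·s⁻²·A⁻¹
Only D. matches kg·s⁻².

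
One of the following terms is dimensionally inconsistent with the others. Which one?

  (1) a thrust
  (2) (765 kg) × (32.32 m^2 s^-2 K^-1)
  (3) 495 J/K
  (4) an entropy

Dimensions:
  (1) [thrust] = kg·m·s⁻²
  (2) [kg] · [m²·s⁻²·K⁻¹] = kg·m²·s⁻²·K⁻¹
  (3) J·K⁻¹ = N·m·K⁻¹ = kg·m²·s⁻²·K⁻¹
  (4) [entropy] = kg·m²·s⁻²·K⁻¹
All reduce to kg·m²·s⁻²·K⁻¹ except (1), which is kg·m·s⁻².

(1)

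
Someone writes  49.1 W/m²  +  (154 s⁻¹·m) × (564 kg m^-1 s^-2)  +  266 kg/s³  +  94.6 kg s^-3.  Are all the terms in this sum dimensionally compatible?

Reduce each to base SI dimensions:
  49.1 W/m²:  W·m⁻² = J·s⁻¹·m⁻² = kg·s⁻³
  (154 s⁻¹·m) × (564 kg m^-1 s^-2):  [m·s⁻¹] · [kg·m⁻¹·s⁻²] = kg·s⁻³
  266 kg/s³:  kg·s⁻³
  94.6 kg s^-3:  kg·s⁻³
Every term reduces to kg·s⁻³.

Yes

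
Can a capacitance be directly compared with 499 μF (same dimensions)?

Yes

Dimensions:
  a capacitance:  [capacitance] = kg⁻¹·m⁻²·s⁴·A²
  499 μF:  F = C·V⁻¹ = kg⁻¹·m⁻²·s⁴·A²
Both are kg⁻¹·m⁻²·s⁴·A², so they have the same dimensions and can be added.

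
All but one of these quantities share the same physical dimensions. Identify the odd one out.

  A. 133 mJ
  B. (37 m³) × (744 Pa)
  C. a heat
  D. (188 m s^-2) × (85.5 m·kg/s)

In SI base units:
  A. J = N·m = kg·m²·s⁻²
  B. [m³] · [kg·m⁻¹·s⁻²] = kg·m²·s⁻²
  C. [heat] = kg·m²·s⁻²
  D. [m·s⁻²] · [kg·m·s⁻¹] = kg·m²·s⁻³
All reduce to kg·m²·s⁻² except D., which is kg·m²·s⁻³.

D.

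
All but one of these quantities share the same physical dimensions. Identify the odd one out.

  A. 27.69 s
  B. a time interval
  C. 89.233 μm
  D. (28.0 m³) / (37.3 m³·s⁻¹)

C.

Dimensions:
  A. s
  B. [time interval] = s
  C. m
  D. [m³] / [m³·s⁻¹] = s
All reduce to s except C., which is m.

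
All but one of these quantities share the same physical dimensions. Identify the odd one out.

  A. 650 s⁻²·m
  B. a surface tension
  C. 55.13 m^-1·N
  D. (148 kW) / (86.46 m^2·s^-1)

A.

Reduce each to base SI dimensions:
  A. m·s⁻²
  B. [surface tension] = kg·s⁻²
  C. N·m⁻¹ = kg·m·s⁻²·m⁻¹ = kg·s⁻²
  D. [kg·m²·s⁻³] / [m²·s⁻¹] = kg·s⁻²
All reduce to kg·s⁻² except A., which is m·s⁻².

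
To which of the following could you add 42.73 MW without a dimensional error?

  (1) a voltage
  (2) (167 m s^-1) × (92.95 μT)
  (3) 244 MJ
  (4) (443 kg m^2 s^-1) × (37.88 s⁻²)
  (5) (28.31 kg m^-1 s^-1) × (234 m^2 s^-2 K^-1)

(4)

Reference: W = J·s⁻¹ = kg·m²·s⁻³.
Each option:
  (1) [voltage] = kg·m²·s⁻³·A⁻¹
  (2) [m·s⁻¹] · [kg·s⁻²·A⁻¹] = kg·m·s⁻³·A⁻¹
  (3) J = N·m = kg·m²·s⁻²
  (4) [kg·m²·s⁻¹] · [s⁻²] = kg·m²·s⁻³  ← same
  (5) [kg·m⁻¹·s⁻¹] · [m²·s⁻²·K⁻¹] = kg·m·s⁻³·K⁻¹
Only (4) matches kg·m²·s⁻³.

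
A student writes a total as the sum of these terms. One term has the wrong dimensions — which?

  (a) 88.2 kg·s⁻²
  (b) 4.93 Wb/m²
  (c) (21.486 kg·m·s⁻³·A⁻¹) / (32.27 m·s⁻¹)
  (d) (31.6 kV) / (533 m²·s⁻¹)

Dimensions:
  (a) kg·s⁻²
  (b) Wb·m⁻² = V·s·m⁻² = kg·s⁻²·A⁻¹
  (c) [kg·m·s⁻³·A⁻¹] / [m·s⁻¹] = kg·s⁻²·A⁻¹
  (d) [kg·m²·s⁻³·A⁻¹] / [m²·s⁻¹] = kg·s⁻²·A⁻¹
All reduce to kg·s⁻²·A⁻¹ except (a), which is kg·s⁻².

(a)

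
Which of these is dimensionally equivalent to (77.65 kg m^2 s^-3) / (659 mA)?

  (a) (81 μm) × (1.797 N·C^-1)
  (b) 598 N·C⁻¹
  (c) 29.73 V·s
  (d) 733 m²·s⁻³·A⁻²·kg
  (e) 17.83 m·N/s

(a)

Reference: [kg·m²·s⁻³] / [A] = kg·m²·s⁻³·A⁻¹.
Each option:
  (a) [m] · [kg·m·s⁻³·A⁻¹] = kg·m²·s⁻³·A⁻¹  ← same
  (b) N·C⁻¹ = kg·m·s⁻²·(s·A)⁻¹ = kg·m·s⁻³·A⁻¹
  (c) V·s = J·C⁻¹·s = kg·m²·s⁻²·A⁻¹
  (d) kg·m²·s⁻³·A⁻²
  (e) N·m·s⁻¹ = kg·m·s⁻²·m·s⁻¹ = kg·m²·s⁻³
Only (a) matches kg·m²·s⁻³·A⁻¹.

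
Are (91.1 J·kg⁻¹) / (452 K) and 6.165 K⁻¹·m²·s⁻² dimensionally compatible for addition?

Expand each in SI base units:
  (91.1 J·kg⁻¹) / (452 K):  [m²·s⁻²] / [K] = m²·s⁻²·K⁻¹
  6.165 K⁻¹·m²·s⁻²:  m²·s⁻²·K⁻¹
Both are m²·s⁻²·K⁻¹, so they have the same dimensions and can be added.

Yes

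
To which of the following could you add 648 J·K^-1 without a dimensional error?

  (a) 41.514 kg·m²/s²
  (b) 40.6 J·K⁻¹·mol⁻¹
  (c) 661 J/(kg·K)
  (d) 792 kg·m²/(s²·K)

Reference: J·K⁻¹ = N·m·K⁻¹ = kg·m²·s⁻²·K⁻¹.
Each option:
  (a) kg·m²·s⁻²
  (b) J·mol⁻¹·K⁻¹ = N·m·mol⁻¹·K⁻¹ = kg·m²·s⁻²·K⁻¹·mol⁻¹
  (c) J·kg⁻¹·K⁻¹ = N·m·kg⁻¹·K⁻¹ = m²·s⁻²·K⁻¹
  (d) kg·m²·s⁻²·K⁻¹  ← same
Only (d) matches kg·m²·s⁻²·K⁻¹.

(d)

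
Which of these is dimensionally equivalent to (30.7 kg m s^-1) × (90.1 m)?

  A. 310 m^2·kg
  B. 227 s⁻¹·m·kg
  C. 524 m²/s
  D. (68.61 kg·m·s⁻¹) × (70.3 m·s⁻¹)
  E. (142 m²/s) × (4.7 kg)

Reference: [kg·m·s⁻¹] · [m] = kg·m²·s⁻¹.
Each option:
  A. kg·m²
  B. kg·m·s⁻¹
  C. m²·s⁻¹
  D. [kg·m·s⁻¹] · [m·s⁻¹] = kg·m²·s⁻²
  E. [m²·s⁻¹] · [kg] = kg·m²·s⁻¹  ← same
Only E. matches kg·m²·s⁻¹.

E.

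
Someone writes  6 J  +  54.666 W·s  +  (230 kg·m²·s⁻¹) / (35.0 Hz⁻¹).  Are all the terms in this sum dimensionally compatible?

Work out the base dimensions of each:
  6 J:  J = N·m = kg·m²·s⁻²
  54.666 W·s:  W·s = J·s⁻¹·s = kg·m²·s⁻²
  (230 kg·m²·s⁻¹) / (35.0 Hz⁻¹):  [kg·m²·s⁻¹] / [s] = kg·m²·s⁻²
Every term reduces to kg·m²·s⁻².

Yes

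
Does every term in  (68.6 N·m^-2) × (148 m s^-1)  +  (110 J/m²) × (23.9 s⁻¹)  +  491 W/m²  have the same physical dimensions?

Yes

Reduce each to base SI dimensions:
  (68.6 N·m^-2) × (148 m s^-1):  [kg·m⁻¹·s⁻²] · [m·s⁻¹] = kg·s⁻³
  (110 J/m²) × (23.9 s⁻¹):  [kg·s⁻²] · [s⁻¹] = kg·s⁻³
  491 W/m²:  W·m⁻² = J·s⁻¹·m⁻² = kg·s⁻³
Every term reduces to kg·s⁻³.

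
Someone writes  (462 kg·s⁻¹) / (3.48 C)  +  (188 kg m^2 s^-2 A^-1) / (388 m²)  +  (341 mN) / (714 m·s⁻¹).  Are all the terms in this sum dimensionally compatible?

No

In SI base units:
  (462 kg·s⁻¹) / (3.48 C):  [kg·s⁻¹] / [s·A] = kg·s⁻²·A⁻¹
  (188 kg m^2 s^-2 A^-1) / (388 m²):  [kg·m²·s⁻²·A⁻¹] / [m²] = kg·s⁻²·A⁻¹
  (341 mN) / (714 m·s⁻¹):  [kg·m·s⁻²] / [m·s⁻¹] = kg·s⁻¹
The terms do not share a single dimension (kg·s⁻²·A⁻¹ vs kg·s⁻¹).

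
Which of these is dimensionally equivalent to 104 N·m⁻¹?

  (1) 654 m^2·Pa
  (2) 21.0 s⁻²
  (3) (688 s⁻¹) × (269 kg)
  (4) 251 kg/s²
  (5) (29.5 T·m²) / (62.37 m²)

(4)

Reference: N·m⁻¹ = kg·m·s⁻²·m⁻¹ = kg·s⁻².
Each option:
  (1) Pa·m² = N·m⁻²·m² = kg·m·s⁻²
  (2) s⁻²
  (3) [s⁻¹] · [kg] = kg·s⁻¹
  (4) kg·s⁻²  ← same
  (5) [kg·m²·s⁻²·A⁻¹] / [m²] = kg·s⁻²·A⁻¹
Only (4) matches kg·s⁻².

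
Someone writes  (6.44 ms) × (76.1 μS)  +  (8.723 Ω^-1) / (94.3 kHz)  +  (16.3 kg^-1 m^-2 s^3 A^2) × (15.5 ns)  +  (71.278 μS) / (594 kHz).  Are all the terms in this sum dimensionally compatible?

Reduce each to base SI dimensions:
  (6.44 ms) × (76.1 μS):  [s] · [kg⁻¹·m⁻²·s³·A²] = kg⁻¹·m⁻²·s⁴·A²
  (8.723 Ω^-1) / (94.3 kHz):  [kg⁻¹·m⁻²·s³·A²] / [s⁻¹] = kg⁻¹·m⁻²·s⁴·A²
  (16.3 kg^-1 m^-2 s^3 A^2) × (15.5 ns):  [kg⁻¹·m⁻²·s³·A²] · [s] = kg⁻¹·m⁻²·s⁴·A²
  (71.278 μS) / (594 kHz):  [kg⁻¹·m⁻²·s³·A²] / [s⁻¹] = kg⁻¹·m⁻²·s⁴·A²
Every term reduces to kg⁻¹·m⁻²·s⁴·A².

Yes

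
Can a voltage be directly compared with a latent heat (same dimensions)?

Expand each in SI base units:
  a voltage:  [voltage] = kg·m²·s⁻³·A⁻¹
  a latent heat:  [latent heat] = m²·s⁻²
kg·m²·s⁻³·A⁻¹ ≠ m²·s⁻², so they cannot be added.

No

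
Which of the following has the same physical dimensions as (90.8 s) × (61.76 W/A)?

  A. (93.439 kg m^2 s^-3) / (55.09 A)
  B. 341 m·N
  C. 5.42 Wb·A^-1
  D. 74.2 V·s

Reference: [s] · [kg·m²·s⁻³·A⁻¹] = kg·m²·s⁻²·A⁻¹.
Each option:
  A. [kg·m²·s⁻³] / [A] = kg·m²·s⁻³·A⁻¹
  B. N·m = kg·m·s⁻²·m = kg·m²·s⁻²
  C. Wb·A⁻¹ = V·s·A⁻¹ = kg·m²·s⁻²·A⁻²
  D. V·s = J·C⁻¹·s = kg·m²·s⁻²·A⁻¹  ← same
Only D. matches kg·m²·s⁻²·A⁻¹.

D.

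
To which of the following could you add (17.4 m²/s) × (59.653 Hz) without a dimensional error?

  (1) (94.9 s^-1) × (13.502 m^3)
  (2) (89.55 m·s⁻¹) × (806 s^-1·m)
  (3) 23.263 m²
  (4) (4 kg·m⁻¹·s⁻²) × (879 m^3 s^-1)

Reference: [m²·s⁻¹] · [s⁻¹] = m²·s⁻².
Each option:
  (1) [s⁻¹] · [m³] = m³·s⁻¹
  (2) [m·s⁻¹] · [m·s⁻¹] = m²·s⁻²  ← same
  (3) m²
  (4) [kg·m⁻¹·s⁻²] · [m³·s⁻¹] = kg·m²·s⁻³
Only (2) matches m²·s⁻².

(2)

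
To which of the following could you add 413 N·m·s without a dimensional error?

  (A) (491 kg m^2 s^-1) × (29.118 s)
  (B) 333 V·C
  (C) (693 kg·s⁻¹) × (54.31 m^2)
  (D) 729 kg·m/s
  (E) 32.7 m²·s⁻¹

(C)

Reference: N·m·s = kg·m·s⁻²·m·s = kg·m²·s⁻¹.
Each option:
  (A) [kg·m²·s⁻¹] · [s] = kg·m²
  (B) C·V = s·A·J·C⁻¹ = kg·m²·s⁻²
  (C) [kg·s⁻¹] · [m²] = kg·m²·s⁻¹  ← same
  (D) kg·m·s⁻¹
  (E) m²·s⁻¹
Only (C) matches kg·m²·s⁻¹.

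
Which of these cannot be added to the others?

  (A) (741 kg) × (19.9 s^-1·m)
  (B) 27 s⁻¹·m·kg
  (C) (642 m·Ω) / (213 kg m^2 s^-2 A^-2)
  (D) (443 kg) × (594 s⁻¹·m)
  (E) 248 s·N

(C)

Expand each in SI base units:
  (A) [kg] · [m·s⁻¹] = kg·m·s⁻¹
  (B) kg·m·s⁻¹
  (C) [kg·m³·s⁻³·A⁻²] / [kg·m²·s⁻²·A⁻²] = m·s⁻¹
  (D) [kg] · [m·s⁻¹] = kg·m·s⁻¹
  (E) N·s = kg·m·s⁻²·s = kg·m·s⁻¹
All reduce to kg·m·s⁻¹ except (C), which is m·s⁻¹.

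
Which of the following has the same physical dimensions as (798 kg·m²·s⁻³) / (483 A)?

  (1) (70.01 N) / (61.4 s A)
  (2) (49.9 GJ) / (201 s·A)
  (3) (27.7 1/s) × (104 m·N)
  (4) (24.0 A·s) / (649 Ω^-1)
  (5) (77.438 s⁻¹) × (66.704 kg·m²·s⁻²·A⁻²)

Reference: [kg·m²·s⁻³] / [A] = kg·m²·s⁻³·A⁻¹.
Each option:
  (1) [kg·m·s⁻²] / [s·A] = kg·m·s⁻³·A⁻¹
  (2) [kg·m²·s⁻²] / [s·A] = kg·m²·s⁻³·A⁻¹  ← same
  (3) [s⁻¹] · [kg·m²·s⁻²] = kg·m²·s⁻³
  (4) [s·A] / [kg⁻¹·m⁻²·s³·A²] = kg·m²·s⁻²·A⁻¹
  (5) [s⁻¹] · [kg·m²·s⁻²·A⁻²] = kg·m²·s⁻³·A⁻²
Only (2) matches kg·m²·s⁻³·A⁻¹.

(2)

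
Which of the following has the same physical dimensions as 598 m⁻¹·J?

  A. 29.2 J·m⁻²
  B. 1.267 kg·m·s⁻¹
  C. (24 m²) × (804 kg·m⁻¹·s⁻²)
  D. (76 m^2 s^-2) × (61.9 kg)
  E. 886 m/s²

C.

Reference: J·m⁻¹ = N·m·m⁻¹ = kg·m·s⁻².
Each option:
  A. J·m⁻² = N·m·m⁻² = kg·s⁻²
  B. kg·m·s⁻¹
  C. [m²] · [kg·m⁻¹·s⁻²] = kg·m·s⁻²  ← same
  D. [m²·s⁻²] · [kg] = kg·m²·s⁻²
  E. m·s⁻²
Only C. matches kg·m·s⁻².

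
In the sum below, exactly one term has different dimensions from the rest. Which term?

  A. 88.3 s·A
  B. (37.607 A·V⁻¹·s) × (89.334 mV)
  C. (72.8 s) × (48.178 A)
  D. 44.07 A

Expand each in SI base units:
  A. A·s = s·A
  B. [kg⁻¹·m⁻²·s⁴·A²] · [kg·m²·s⁻³·A⁻¹] = s·A
  C. [s] · [A] = s·A
  D. A
All reduce to s·A except D., which is A.

D.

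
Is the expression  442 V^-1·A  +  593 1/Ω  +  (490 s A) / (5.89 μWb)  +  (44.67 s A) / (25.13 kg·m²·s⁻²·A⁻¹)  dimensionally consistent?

Expand each in SI base units:
  442 V^-1·A:  A·V⁻¹ = A·(J·C⁻¹)⁻¹ = kg⁻¹·m⁻²·s³·A²
  593 1/Ω:  Ω⁻¹ = (V·A⁻¹)⁻¹ = kg⁻¹·m⁻²·s³·A²
  (490 s A) / (5.89 μWb):  [s·A] / [kg·m²·s⁻²·A⁻¹] = kg⁻¹·m⁻²·s³·A²
  (44.67 s A) / (25.13 kg·m²·s⁻²·A⁻¹):  [s·A] / [kg·m²·s⁻²·A⁻¹] = kg⁻¹·m⁻²·s³·A²
Every term reduces to kg⁻¹·m⁻²·s³·A².

Yes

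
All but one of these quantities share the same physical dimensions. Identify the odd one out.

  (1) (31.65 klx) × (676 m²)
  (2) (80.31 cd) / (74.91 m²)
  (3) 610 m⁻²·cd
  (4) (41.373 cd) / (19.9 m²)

In SI base units:
  (1) [m⁻²·cd] · [m²] = cd
  (2) [cd] / [m²] = m⁻²·cd
  (3) cd·m⁻² = m⁻²·cd
  (4) [cd] / [m²] = m⁻²·cd
All reduce to m⁻²·cd except (1), which is cd.

(1)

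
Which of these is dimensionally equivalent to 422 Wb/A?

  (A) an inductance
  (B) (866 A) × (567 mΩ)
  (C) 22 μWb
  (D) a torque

Reference: Wb·A⁻¹ = V·s·A⁻¹ = kg·m²·s⁻²·A⁻².
Each option:
  (A) [inductance] = kg·m²·s⁻²·A⁻²  ← same
  (B) [A] · [kg·m²·s⁻³·A⁻²] = kg·m²·s⁻³·A⁻¹
  (C) Wb = V·s = kg·m²·s⁻²·A⁻¹
  (D) [torque] = kg·m²·s⁻²
Only (A) matches kg·m²·s⁻²·A⁻².

(A)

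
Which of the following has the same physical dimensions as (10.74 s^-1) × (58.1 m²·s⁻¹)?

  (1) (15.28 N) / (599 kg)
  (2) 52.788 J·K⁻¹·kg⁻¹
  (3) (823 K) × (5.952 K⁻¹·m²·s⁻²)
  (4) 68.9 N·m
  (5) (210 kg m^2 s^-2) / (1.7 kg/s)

Reference: [s⁻¹] · [m²·s⁻¹] = m²·s⁻².
Each option:
  (1) [kg·m·s⁻²] / [kg] = m·s⁻²
  (2) J·kg⁻¹·K⁻¹ = N·m·kg⁻¹·K⁻¹ = m²·s⁻²·K⁻¹
  (3) [K] · [m²·s⁻²·K⁻¹] = m²·s⁻²  ← same
  (4) N·m = kg·m·s⁻²·m = kg·m²·s⁻²
  (5) [kg·m²·s⁻²] / [kg·s⁻¹] = m²·s⁻¹
Only (3) matches m²·s⁻².

(3)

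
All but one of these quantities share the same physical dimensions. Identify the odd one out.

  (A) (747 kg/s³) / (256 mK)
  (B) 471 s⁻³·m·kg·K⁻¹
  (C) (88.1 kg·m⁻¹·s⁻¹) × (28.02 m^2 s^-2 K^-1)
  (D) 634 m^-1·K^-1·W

In SI base units:
  (A) [kg·s⁻³] / [K] = kg·s⁻³·K⁻¹
  (B) kg·m·s⁻³·K⁻¹
  (C) [kg·m⁻¹·s⁻¹] · [m²·s⁻²·K⁻¹] = kg·m·s⁻³·K⁻¹
  (D) W·m⁻¹·K⁻¹ = J·s⁻¹·m⁻¹·K⁻¹ = kg·m·s⁻³·K⁻¹
All reduce to kg·m·s⁻³·K⁻¹ except (A), which is kg·s⁻³·K⁻¹.

(A)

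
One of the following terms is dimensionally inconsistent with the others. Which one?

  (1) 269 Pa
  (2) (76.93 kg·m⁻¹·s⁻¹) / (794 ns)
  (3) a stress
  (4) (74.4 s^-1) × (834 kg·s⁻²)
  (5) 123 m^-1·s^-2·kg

(4)

Dimensions:
  (1) Pa = N·m⁻² = kg·m⁻¹·s⁻²
  (2) [kg·m⁻¹·s⁻¹] / [s] = kg·m⁻¹·s⁻²
  (3) [stress] = kg·m⁻¹·s⁻²
  (4) [s⁻¹] · [kg·s⁻²] = kg·s⁻³
  (5) kg·m⁻¹·s⁻²
All reduce to kg·m⁻¹·s⁻² except (4), which is kg·s⁻³.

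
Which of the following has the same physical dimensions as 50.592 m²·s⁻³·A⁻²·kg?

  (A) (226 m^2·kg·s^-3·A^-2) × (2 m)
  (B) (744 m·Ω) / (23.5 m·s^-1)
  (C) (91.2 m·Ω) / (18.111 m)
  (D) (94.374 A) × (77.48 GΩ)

Reference: kg·m²·s⁻³·A⁻².
Each option:
  (A) [kg·m²·s⁻³·A⁻²] · [m] = kg·m³·s⁻³·A⁻²
  (B) [kg·m³·s⁻³·A⁻²] / [m·s⁻¹] = kg·m²·s⁻²·A⁻²
  (C) [kg·m³·s⁻³·A⁻²] / [m] = kg·m²·s⁻³·A⁻²  ← same
  (D) [A] · [kg·m²·s⁻³·A⁻²] = kg·m²·s⁻³·A⁻¹
Only (C) matches kg·m²·s⁻³·A⁻².

(C)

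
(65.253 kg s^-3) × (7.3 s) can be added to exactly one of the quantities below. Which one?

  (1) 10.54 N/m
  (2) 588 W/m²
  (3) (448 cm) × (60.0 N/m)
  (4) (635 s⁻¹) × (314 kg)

(1)

Reference: [kg·s⁻³] · [s] = kg·s⁻².
Each option:
  (1) N·m⁻¹ = kg·m·s⁻²·m⁻¹ = kg·s⁻²  ← same
  (2) W·m⁻² = J·s⁻¹·m⁻² = kg·s⁻³
  (3) [m] · [kg·s⁻²] = kg·m·s⁻²
  (4) [s⁻¹] · [kg] = kg·s⁻¹
Only (1) matches kg·s⁻².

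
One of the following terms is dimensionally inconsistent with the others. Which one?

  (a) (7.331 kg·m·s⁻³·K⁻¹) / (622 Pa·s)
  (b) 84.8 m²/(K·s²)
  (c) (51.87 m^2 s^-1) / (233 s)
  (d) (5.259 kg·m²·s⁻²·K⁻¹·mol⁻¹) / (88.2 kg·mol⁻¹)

Work out the base dimensions of each:
  (a) [kg·m·s⁻³·K⁻¹] / [kg·m⁻¹·s⁻¹] = m²·s⁻²·K⁻¹
  (b) m²·s⁻²·K⁻¹
  (c) [m²·s⁻¹] / [s] = m²·s⁻²
  (d) [kg·m²·s⁻²·K⁻¹·mol⁻¹] / [kg·mol⁻¹] = m²·s⁻²·K⁻¹
All reduce to m²·s⁻²·K⁻¹ except (c), which is m²·s⁻².

(c)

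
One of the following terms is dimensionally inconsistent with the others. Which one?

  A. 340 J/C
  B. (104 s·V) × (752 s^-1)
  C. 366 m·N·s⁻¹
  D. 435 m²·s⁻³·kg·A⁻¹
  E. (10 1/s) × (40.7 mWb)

C.

In SI base units:
  A. J·C⁻¹ = N·m·(s·A)⁻¹ = kg·m²·s⁻³·A⁻¹
  B. [kg·m²·s⁻²·A⁻¹] · [s⁻¹] = kg·m²·s⁻³·A⁻¹
  C. N·m·s⁻¹ = kg·m·s⁻²·m·s⁻¹ = kg·m²·s⁻³
  D. kg·m²·s⁻³·A⁻¹
  E. [s⁻¹] · [kg·m²·s⁻²·A⁻¹] = kg·m²·s⁻³·A⁻¹
All reduce to kg·m²·s⁻³·A⁻¹ except C., which is kg·m²·s⁻³.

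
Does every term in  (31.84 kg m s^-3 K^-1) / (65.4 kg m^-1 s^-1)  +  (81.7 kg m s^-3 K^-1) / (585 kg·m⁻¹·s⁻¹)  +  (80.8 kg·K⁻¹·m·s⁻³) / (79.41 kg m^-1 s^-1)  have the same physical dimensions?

Reduce each to base SI dimensions:
  (31.84 kg m s^-3 K^-1) / (65.4 kg m^-1 s^-1):  [kg·m·s⁻³·K⁻¹] / [kg·m⁻¹·s⁻¹] = m²·s⁻²·K⁻¹
  (81.7 kg m s^-3 K^-1) / (585 kg·m⁻¹·s⁻¹):  [kg·m·s⁻³·K⁻¹] / [kg·m⁻¹·s⁻¹] = m²·s⁻²·K⁻¹
  (80.8 kg·K⁻¹·m·s⁻³) / (79.41 kg m^-1 s^-1):  [kg·m·s⁻³·K⁻¹] / [kg·m⁻¹·s⁻¹] = m²·s⁻²·K⁻¹
Every term reduces to m²·s⁻²·K⁻¹.

Yes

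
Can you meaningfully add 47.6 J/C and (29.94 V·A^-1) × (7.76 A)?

Work out the base dimensions of each:
  47.6 J/C:  J·C⁻¹ = N·m·(s·A)⁻¹ = kg·m²·s⁻³·A⁻¹
  (29.94 V·A^-1) × (7.76 A):  [kg·m²·s⁻³·A⁻²] · [A] = kg·m²·s⁻³·A⁻¹
Both are kg·m²·s⁻³·A⁻¹, so they have the same dimensions and can be added.

Yes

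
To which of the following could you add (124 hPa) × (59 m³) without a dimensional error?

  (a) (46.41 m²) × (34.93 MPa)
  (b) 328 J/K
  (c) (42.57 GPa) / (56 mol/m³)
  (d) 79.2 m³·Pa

Reference: [kg·m⁻¹·s⁻²] · [m³] = kg·m²·s⁻².
Each option:
  (a) [m²] · [kg·m⁻¹·s⁻²] = kg·m·s⁻²
  (b) J·K⁻¹ = N·m·K⁻¹ = kg·m²·s⁻²·K⁻¹
  (c) [kg·m⁻¹·s⁻²] / [m⁻³·mol] = kg·m²·s⁻²·mol⁻¹
  (d) Pa·m³ = N·m⁻²·m³ = kg·m²·s⁻²  ← same
Only (d) matches kg·m²·s⁻².

(d)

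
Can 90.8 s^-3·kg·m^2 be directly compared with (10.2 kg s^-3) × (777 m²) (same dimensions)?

Expand each in SI base units:
  90.8 s^-3·kg·m^2:  kg·m²·s⁻³
  (10.2 kg s^-3) × (777 m²):  [kg·s⁻³] · [m²] = kg·m²·s⁻³
Both are kg·m²·s⁻³, so they have the same dimensions and can be added.

Yes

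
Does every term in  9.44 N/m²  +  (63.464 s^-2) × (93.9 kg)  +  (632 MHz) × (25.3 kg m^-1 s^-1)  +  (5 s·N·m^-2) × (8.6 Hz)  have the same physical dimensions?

In SI base units:
  9.44 N/m²:  N·m⁻² = kg·m·s⁻²·m⁻² = kg·m⁻¹·s⁻²
  (63.464 s^-2) × (93.9 kg):  [s⁻²] · [kg] = kg·s⁻²
  (632 MHz) × (25.3 kg m^-1 s^-1):  [s⁻¹] · [kg·m⁻¹·s⁻¹] = kg·m⁻¹·s⁻²
  (5 s·N·m^-2) × (8.6 Hz):  [kg·m⁻¹·s⁻¹] · [s⁻¹] = kg·m⁻¹·s⁻²
The terms do not share a single dimension (kg·m⁻¹·s⁻² vs kg·s⁻²).

No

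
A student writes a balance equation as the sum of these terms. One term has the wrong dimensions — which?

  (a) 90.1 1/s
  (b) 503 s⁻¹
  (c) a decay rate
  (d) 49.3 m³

Dimensions:
  (a) s⁻¹
  (b) s⁻¹
  (c) [decay rate] = s⁻¹
  (d) m³
All reduce to s⁻¹ except (d), which is m³.

(d)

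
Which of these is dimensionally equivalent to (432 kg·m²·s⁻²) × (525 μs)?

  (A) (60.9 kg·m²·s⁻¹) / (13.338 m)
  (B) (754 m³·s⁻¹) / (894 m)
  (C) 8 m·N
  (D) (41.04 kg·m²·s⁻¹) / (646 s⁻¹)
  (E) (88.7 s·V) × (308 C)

(E)

Reference: [kg·m²·s⁻²] · [s] = kg·m²·s⁻¹.
Each option:
  (A) [kg·m²·s⁻¹] / [m] = kg·m·s⁻¹
  (B) [m³·s⁻¹] / [m] = m²·s⁻¹
  (C) N·m = kg·m·s⁻²·m = kg·m²·s⁻²
  (D) [kg·m²·s⁻¹] / [s⁻¹] = kg·m²
  (E) [kg·m²·s⁻²·A⁻¹] · [s·A] = kg·m²·s⁻¹  ← same
Only (E) matches kg·m²·s⁻¹.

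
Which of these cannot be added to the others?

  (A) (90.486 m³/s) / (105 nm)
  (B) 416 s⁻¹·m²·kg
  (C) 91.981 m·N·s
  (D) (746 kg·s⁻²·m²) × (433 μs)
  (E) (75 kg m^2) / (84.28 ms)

(A)

Reduce each to base SI dimensions:
  (A) [m³·s⁻¹] / [m] = m²·s⁻¹
  (B) kg·m²·s⁻¹
  (C) N·m·s = kg·m·s⁻²·m·s = kg·m²·s⁻¹
  (D) [kg·m²·s⁻²] · [s] = kg·m²·s⁻¹
  (E) [kg·m²] / [s] = kg·m²·s⁻¹
All reduce to kg·m²·s⁻¹ except (A), which is m²·s⁻¹.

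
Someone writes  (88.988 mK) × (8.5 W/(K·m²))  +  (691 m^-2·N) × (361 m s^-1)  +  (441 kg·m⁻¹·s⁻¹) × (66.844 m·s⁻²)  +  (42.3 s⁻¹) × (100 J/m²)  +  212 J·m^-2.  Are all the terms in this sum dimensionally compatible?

No

Work out the base dimensions of each:
  (88.988 mK) × (8.5 W/(K·m²)):  [K] · [kg·s⁻³·K⁻¹] = kg·s⁻³
  (691 m^-2·N) × (361 m s^-1):  [kg·m⁻¹·s⁻²] · [m·s⁻¹] = kg·s⁻³
  (441 kg·m⁻¹·s⁻¹) × (66.844 m·s⁻²):  [kg·m⁻¹·s⁻¹] · [m·s⁻²] = kg·s⁻³
  (42.3 s⁻¹) × (100 J/m²):  [s⁻¹] · [kg·s⁻²] = kg·s⁻³
  212 J·m^-2:  J·m⁻² = N·m·m⁻² = kg·s⁻²
The terms do not share a single dimension (kg·s⁻² vs kg·s⁻³).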